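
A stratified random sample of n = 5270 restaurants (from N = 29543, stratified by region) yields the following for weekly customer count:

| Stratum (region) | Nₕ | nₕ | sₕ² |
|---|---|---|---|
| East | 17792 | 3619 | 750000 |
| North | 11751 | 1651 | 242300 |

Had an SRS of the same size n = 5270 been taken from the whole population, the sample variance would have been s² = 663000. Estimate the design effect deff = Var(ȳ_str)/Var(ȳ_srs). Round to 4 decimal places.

Var(ȳ_str) = Σ Wₕ²(1−fₕ)sₕ²/nₕ with Wₕ = Nₕ/29543:
  East: (17792/29543)²·(1−3619/17792)·750000/3619 = 59.875623
  North: (11751/29543)²·(1−1651/11751)·242300/1651 = 19.956912
  → Var(ȳ_str) = 79.832535.
Var(ȳ_srs) = (1 − 5270/29543)·663000/5270 = 103.36459.
deff = 79.832535 / 103.36459 = 0.7723.

0.7723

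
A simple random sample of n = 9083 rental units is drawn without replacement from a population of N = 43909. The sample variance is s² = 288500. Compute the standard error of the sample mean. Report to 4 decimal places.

5.0192

Under SRS without replacement, Var(ȳ) = (1 − f)·s²/n with f = n/N = 9083/43909 = 0.20685964.
Var(ȳ) = (1 − 0.20685964)·288500/9083 = 0.79314036·31.762633 = 25.192227.
SE(ȳ) = √(25.192227) = 5.0192.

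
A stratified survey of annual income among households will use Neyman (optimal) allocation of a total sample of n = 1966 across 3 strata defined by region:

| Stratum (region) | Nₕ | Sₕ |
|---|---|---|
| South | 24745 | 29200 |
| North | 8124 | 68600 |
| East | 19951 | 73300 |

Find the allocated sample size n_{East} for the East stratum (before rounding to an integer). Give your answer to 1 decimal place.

1048.4

Neyman allocation: nₕ = n·NₕSₕ / Σⱼ NⱼSⱼ.
Σ NⱼSⱼ = 24745·29200 + 8124·68600 + 19951·73300 = 2.7422687 × 10^9.
n_{East} = 1966·19951·73300 / (2.7422687 × 10^9) = 1048.4.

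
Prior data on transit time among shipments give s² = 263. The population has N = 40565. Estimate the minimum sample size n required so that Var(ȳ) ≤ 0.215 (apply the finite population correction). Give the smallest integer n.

1188

Without fpc, n₀ = s²/D = 263/0.215 = 1223.2558.
With fpc, (1 − n/N)·s²/n ≤ D requires n ≥ n₀/(1 + n₀/N) = 1223.2558/(1 + 1223.2558/40565) = 1187.4478.
Rounding up, n = 1188.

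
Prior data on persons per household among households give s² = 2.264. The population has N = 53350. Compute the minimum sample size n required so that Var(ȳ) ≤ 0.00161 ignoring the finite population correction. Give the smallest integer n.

1407

Without fpc, n₀ = s²/D = 2.264/0.00161 = 1406.2112.
Rounding up, n = 1407.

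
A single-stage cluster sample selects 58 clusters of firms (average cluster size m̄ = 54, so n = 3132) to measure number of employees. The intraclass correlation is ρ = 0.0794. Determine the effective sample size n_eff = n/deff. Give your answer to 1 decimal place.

deff = 1 + (54 − 1)·0.0794 = 1 + 4.2082 = 5.2082.
n_eff = 3132 / 5.2082 = 601.4.

601.4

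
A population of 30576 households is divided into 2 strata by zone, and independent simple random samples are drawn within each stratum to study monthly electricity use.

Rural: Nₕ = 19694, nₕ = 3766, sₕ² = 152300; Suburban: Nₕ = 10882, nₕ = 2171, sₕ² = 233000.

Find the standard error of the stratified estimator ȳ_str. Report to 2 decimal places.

Var(ȳ_str) = Σₕ Wₕ²(1 − fₕ)sₕ²/nₕ with Wₕ = Nₕ/N, N = 30576.
Rural: Wₕ = 0.64409995; term = 0.64409995²·(1 − 0.19122575)·152300/3766 = 13.569175.
Suburban: Wₕ = 0.35590005; term = 0.35590005²·(1 − 0.19950377)·233000/2171 = 10.882069.
Sum = 24.451244.
SE = √(24.451244) = 4.94.

4.94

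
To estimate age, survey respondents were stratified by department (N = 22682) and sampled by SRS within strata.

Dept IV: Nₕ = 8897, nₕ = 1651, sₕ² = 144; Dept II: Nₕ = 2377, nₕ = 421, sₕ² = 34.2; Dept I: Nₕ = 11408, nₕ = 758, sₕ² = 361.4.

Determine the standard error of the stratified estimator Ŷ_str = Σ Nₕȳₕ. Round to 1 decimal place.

7995.4

Var(Ŷ_str) = Σₕ Nₕ²(1 − fₕ)sₕ²/nₕ.
Dept IV: 8897²·(1 − 1651/8897)·144/1651 = 5.6228609 × 10^6.
Dept II: 2377²·(1 − 421/2377)·34.2/421 = 377695.7.
Dept I: 11408²·(1 − 758/11408)·361.4/758 = 5.7926603 × 10^7.
Sum = 6.392716 × 10^7.
SE = √(6.392716 × 10^7) = 7995.4.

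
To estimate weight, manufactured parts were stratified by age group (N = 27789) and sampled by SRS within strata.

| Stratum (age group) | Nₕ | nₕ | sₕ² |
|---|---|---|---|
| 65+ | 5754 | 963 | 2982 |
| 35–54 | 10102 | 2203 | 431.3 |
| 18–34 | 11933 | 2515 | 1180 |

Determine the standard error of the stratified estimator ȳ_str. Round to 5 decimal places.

0.44616

Var(ȳ_str) = Σₕ Wₕ²(1 − fₕ)sₕ²/nₕ with Wₕ = Nₕ/N, N = 27789.
65+: Wₕ = 0.20706035; term = 0.20706035²·(1 − 0.16736184)·2982/963 = 0.11054308.
35–54: Wₕ = 0.36352514; term = 0.36352514²·(1 − 0.21807563)·431.3/2203 = 0.020230127.
18–34: Wₕ = 0.42941452; term = 0.42941452²·(1 − 0.21076008)·1180/2515 = 0.068282043.
Sum = 0.19905525.
SE = √(0.19905525) = 0.44616.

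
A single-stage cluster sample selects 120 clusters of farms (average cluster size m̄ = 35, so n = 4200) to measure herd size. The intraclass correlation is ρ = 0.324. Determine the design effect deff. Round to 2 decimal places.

12.02

deff = 1 + (35 − 1)·0.324 = 1 + 11.016 = 12.016.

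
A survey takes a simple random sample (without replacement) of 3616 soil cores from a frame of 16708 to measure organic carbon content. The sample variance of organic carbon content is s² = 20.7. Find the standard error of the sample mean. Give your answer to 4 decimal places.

0.0670

Under SRS without replacement, Var(ȳ) = (1 − f)·s²/n with f = n/N = 3616/16708 = 0.21642327.
Var(ȳ) = (1 − 0.21642327)·20.7/3616 = 0.78357673·0.0057245575 = 0.0044856301.
SE(ȳ) = √(0.0044856301) = 0.0670.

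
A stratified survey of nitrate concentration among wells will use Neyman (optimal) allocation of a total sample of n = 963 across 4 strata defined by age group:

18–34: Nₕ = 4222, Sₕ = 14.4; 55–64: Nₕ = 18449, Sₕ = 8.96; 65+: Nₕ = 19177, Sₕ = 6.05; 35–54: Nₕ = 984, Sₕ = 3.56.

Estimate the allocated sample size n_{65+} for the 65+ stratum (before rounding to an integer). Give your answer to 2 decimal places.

Neyman allocation: nₕ = n·NₕSₕ / Σⱼ NⱼSⱼ.
Σ NⱼSⱼ = 4222·14.4 + 18449·8.96 + 19177·6.05 + 984·3.56 = 345623.73.
n_{65+} = 963·19177·6.05 / 345623.73 = 323.27.

323.27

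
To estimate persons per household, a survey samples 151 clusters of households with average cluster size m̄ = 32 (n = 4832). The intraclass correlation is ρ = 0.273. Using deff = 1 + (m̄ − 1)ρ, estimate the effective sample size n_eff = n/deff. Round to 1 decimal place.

deff = 1 + (32 − 1)·0.273 = 1 + 8.463 = 9.463.
n_eff = 4832 / 9.463 = 510.6.

510.6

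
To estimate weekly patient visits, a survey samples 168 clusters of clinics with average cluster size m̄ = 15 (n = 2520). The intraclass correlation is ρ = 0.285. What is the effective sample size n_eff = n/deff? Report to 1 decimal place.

505.0

deff = 1 + (15 − 1)·0.285 = 1 + 3.99 = 4.99.
n_eff = 2520 / 4.99 = 505.0.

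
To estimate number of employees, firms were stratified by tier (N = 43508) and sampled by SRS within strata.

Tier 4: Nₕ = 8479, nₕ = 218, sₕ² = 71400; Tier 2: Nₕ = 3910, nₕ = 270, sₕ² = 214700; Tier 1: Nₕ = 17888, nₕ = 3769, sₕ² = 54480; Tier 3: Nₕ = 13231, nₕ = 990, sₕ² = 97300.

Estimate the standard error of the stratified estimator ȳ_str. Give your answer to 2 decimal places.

5.33

Var(ȳ_str) = Σₕ Wₕ²(1 − fₕ)sₕ²/nₕ with Wₕ = Nₕ/N, N = 43508.
Tier 4: Wₕ = 0.19488370; term = 0.19488370²·(1 − 0.02571058)·71400/218 = 12.119389.
Tier 2: Wₕ = 0.08986853; term = 0.08986853²·(1 − 0.06905371)·214700/270 = 5.9787195.
Tier 1: Wₕ = 0.41114278; term = 0.41114278²·(1 − 0.21069991)·54480/3769 = 1.9285835.
Tier 3: Wₕ = 0.30410499; term = 0.30410499²·(1 − 0.07482428)·97300/990 = 8.4090895.
Sum = 28.435782.
SE = √(28.435782) = 5.33.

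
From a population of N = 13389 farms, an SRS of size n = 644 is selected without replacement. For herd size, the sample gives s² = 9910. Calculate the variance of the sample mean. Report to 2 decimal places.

14.65

Under SRS without replacement, Var(ȳ) = (1 − f)·s²/n with f = n/N = 644/13389 = 0.04809919.
Var(ȳ) = (1 − 0.04809919)·9910/644 = 0.95190081·15.388199 = 14.648039.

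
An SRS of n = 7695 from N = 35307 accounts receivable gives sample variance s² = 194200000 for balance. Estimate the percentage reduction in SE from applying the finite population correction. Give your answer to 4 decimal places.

11.5662

f = n/N = 7695/35307 = 0.21794545.
SE_no-fpc = √(s²/n) = 158.8621; SE_fpc = √((1−f)s²/n) = 140.48787.
Ratio = √(1−f) = 0.88433848. Reduction = 100·(1 − 0.88433848) = 11.5662%.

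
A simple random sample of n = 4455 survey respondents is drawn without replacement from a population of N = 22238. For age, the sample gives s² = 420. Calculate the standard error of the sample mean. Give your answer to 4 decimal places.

Under SRS without replacement, Var(ȳ) = (1 − f)·s²/n with f = n/N = 4455/22238 = 0.20033276.
Var(ȳ) = (1 − 0.20033276)·420/4455 = 0.79966724·0.094276094 = 0.075389504.
SE(ȳ) = √(0.075389504) = 0.2746.

0.2746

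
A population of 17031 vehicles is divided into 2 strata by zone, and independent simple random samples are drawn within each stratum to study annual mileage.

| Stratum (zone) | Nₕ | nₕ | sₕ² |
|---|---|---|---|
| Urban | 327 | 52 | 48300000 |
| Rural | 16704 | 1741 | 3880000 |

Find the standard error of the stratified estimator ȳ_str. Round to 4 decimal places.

Var(ȳ_str) = Σₕ Wₕ²(1 − fₕ)sₕ²/nₕ with Wₕ = Nₕ/N, N = 17031.
Urban: Wₕ = 0.01920028; term = 0.01920028²·(1 − 0.15902141)·48300000/52 = 287.9678.
Rural: Wₕ = 0.98079972; term = 0.98079972²·(1 − 0.10422653)·3880000/1741 = 1920.4005.
Sum = 2208.3683.
SE = √(2208.3683) = 46.9933.

46.9933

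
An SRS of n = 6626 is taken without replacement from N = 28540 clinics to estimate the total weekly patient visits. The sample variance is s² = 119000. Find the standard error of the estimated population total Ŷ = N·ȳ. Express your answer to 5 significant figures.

105980

Var(Ŷ) = N²·Var(ȳ) = N²·(1 − n/N)·s²/n.
f = 6626/28540 = 0.23216538; Var(ȳ) = 0.76783462·119000/6626 = 13.789967.
Var(Ŷ) = 28540² · 13.789967 = 1.1232364 × 10^10.
SE(Ŷ) = √(1.1232364 × 10^10) = 105980.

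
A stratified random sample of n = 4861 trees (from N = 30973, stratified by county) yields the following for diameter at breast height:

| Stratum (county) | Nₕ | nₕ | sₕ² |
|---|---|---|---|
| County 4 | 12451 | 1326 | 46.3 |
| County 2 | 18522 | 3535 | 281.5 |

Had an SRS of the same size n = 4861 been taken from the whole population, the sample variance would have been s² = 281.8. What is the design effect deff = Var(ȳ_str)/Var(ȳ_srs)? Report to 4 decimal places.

Var(ȳ_str) = Σ Wₕ²(1−fₕ)sₕ²/nₕ with Wₕ = Nₕ/30973:
  County 4: (12451/30973)²·(1−1326/12451)·46.3/1326 = 0.0050416788
  County 2: (18522/30973)²·(1−3535/18522)·281.5/3535 = 0.023042257
  → Var(ȳ_str) = 0.028083936.
Var(ȳ_srs) = (1 − 4861/30973)·281.8/4861 = 0.048873364.
deff = 0.028083936 / 0.048873364 = 0.5746.

0.5746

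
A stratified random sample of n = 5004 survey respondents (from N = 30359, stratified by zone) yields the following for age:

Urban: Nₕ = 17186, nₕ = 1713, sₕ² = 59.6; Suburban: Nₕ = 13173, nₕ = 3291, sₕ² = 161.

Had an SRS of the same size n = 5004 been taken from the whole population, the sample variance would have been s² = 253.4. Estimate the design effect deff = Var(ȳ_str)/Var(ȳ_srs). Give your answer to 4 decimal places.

0.4007

Var(ȳ_str) = Σ Wₕ²(1−fₕ)sₕ²/nₕ with Wₕ = Nₕ/30359:
  Urban: (17186/30359)²·(1−1713/17186)·59.6/1713 = 0.010038372
  Suburban: (13173/30359)²·(1−3291/13173)·161/3291 = 0.0069095953
  → Var(ȳ_str) = 0.016947967.
Var(ȳ_srs) = (1 − 5004/30359)·253.4/5004 = 0.042292705.
deff = 0.016947967 / 0.042292705 = 0.4007.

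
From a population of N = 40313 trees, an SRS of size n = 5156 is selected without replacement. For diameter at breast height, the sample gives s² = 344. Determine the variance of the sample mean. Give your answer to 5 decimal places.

Under SRS without replacement, Var(ȳ) = (1 − f)·s²/n with f = n/N = 5156/40313 = 0.12789919.
Var(ȳ) = (1 − 0.12789919)·344/5156 = 0.87210081·0.066718386 = 0.058185159.

0.05819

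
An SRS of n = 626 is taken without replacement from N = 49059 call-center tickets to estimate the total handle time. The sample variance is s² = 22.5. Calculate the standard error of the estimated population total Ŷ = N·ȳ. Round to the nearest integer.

9241

Var(Ŷ) = N²·Var(ȳ) = N²·(1 − n/N)·s²/n.
f = 626/49059 = 0.01276015; Var(ȳ) = 0.98723985·22.5/626 = 0.035483861.
Var(Ŷ) = 49059² · 0.035483861 = 8.5402041 × 10^7.
SE(Ŷ) = √(8.5402041 × 10^7) = 9241.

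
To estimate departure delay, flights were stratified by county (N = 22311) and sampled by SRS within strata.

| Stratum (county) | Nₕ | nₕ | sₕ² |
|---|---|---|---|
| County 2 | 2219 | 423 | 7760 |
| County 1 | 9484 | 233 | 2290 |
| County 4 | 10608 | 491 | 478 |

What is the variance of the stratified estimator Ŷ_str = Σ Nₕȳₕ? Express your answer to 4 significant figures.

1.040 × 10^9

Var(Ŷ_str) = Σₕ Nₕ²(1 − fₕ)sₕ²/nₕ.
County 2: 2219²·(1 − 423/2219)·7760/423 = 7.3111381 × 10^7.
County 1: 9484²·(1 − 233/9484)·2290/233 = 8.6230278 × 10^8.
County 4: 10608²·(1 − 491/10608)·478/491 = 1.0447964 × 10^8.
Sum = 1.0398938 × 10^9.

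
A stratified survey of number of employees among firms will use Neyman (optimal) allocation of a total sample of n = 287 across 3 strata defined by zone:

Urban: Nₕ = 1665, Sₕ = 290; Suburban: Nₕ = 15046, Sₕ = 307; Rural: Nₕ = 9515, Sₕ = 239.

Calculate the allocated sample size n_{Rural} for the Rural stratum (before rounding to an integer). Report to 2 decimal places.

88.48

Neyman allocation: nₕ = n·NₕSₕ / Σⱼ NⱼSⱼ.
Σ NⱼSⱼ = 1665·290 + 15046·307 + 9515·239 = 7.376057 × 10^6.
n_{Rural} = 287·9515·239 / (7.376057 × 10^6) = 88.48.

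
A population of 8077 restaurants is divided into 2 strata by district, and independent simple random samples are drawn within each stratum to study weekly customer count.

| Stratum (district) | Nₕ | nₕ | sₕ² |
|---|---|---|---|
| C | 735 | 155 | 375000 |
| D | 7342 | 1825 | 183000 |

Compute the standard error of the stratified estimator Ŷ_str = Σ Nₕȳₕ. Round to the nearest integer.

Var(Ŷ_str) = Σₕ Nₕ²(1 − fₕ)sₕ²/nₕ.
C: 735²·(1 − 155/735)·375000/155 = 1.031371 × 10^9.
D: 7342²·(1 − 1825/7342)·183000/1825 = 4.0616789 × 10^9.
Sum = 5.0930499 × 10^9.
SE = √(5.0930499 × 10^9) = 71366.

71366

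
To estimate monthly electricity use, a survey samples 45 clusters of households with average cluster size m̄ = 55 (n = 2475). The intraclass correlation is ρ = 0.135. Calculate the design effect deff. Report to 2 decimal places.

8.29

deff = 1 + (55 − 1)·0.135 = 1 + 7.29 = 8.29.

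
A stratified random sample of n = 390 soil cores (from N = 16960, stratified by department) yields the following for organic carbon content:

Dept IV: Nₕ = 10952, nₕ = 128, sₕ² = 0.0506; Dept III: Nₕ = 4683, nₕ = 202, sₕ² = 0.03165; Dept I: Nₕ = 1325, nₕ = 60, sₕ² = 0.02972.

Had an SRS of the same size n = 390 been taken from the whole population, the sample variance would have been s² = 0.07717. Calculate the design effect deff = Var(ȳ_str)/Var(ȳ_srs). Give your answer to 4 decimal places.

0.9168

Var(ȳ_str) = Σ Wₕ²(1−fₕ)sₕ²/nₕ with Wₕ = Nₕ/16960:
  Dept IV: (10952/16960)²·(1−128/10952)·0.0506/128 = 1.6291838 × 10^-4
  Dept III: (4683/16960)²·(1−202/4683)·0.03165/202 = 1.1430619 × 10^-5
  Dept I: (1325/16960)²·(1−60/1325)·0.02972/60 = 2.8863717 × 10^-6
  → Var(ȳ_str) = 1.7723537 × 10^-4.
Var(ȳ_srs) = (1 − 390/16960)·0.07717/390 = 1.9332168 × 10^-4.
deff = (1.7723537 × 10^-4) / (1.9332168 × 10^-4) = 0.9168.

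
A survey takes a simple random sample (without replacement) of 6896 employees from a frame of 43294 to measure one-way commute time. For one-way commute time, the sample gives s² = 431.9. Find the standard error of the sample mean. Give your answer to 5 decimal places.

Under SRS without replacement, Var(ȳ) = (1 − f)·s²/n with f = n/N = 6896/43294 = 0.15928304.
Var(ȳ) = (1 − 0.15928304)·431.9/6896 = 0.84071696·0.06263051 = 0.052654532.
SE(ȳ) = √(0.052654532) = 0.22947.

0.22947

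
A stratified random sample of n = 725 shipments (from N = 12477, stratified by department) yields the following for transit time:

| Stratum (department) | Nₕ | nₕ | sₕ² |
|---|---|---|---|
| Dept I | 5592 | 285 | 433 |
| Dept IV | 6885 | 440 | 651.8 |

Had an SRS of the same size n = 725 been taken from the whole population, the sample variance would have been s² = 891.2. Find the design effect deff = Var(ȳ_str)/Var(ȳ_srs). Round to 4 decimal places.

Var(ȳ_str) = Σ Wₕ²(1−fₕ)sₕ²/nₕ with Wₕ = Nₕ/12477:
  Dept I: (5592/12477)²·(1−285/5592)·433/285 = 0.28962693
  Dept IV: (6885/12477)²·(1−440/6885)·651.8/440 = 0.42224858
  → Var(ȳ_str) = 0.71187551.
Var(ȳ_srs) = (1 − 725/12477)·891.2/725 = 1.157814.
deff = 0.71187551 / 1.157814 = 0.6148.

0.6148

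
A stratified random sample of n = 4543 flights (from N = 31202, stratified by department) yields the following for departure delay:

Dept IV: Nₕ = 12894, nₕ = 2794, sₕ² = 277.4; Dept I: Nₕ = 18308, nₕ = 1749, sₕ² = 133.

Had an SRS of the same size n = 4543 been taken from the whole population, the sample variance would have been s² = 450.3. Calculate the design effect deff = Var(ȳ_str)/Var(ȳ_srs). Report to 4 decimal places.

0.4364

Var(ȳ_str) = Σ Wₕ²(1−fₕ)sₕ²/nₕ with Wₕ = Nₕ/31202:
  Dept IV: (12894/31202)²·(1−2794/12894)·277.4/2794 = 0.0132808
  Dept I: (18308/31202)²·(1−1749/18308)·133/1749 = 0.02367947
  → Var(ȳ_str) = 0.03696027.
Var(ȳ_srs) = (1 − 4543/31202)·450.3/4543 = 0.084687757.
deff = 0.03696027 / 0.084687757 = 0.4364.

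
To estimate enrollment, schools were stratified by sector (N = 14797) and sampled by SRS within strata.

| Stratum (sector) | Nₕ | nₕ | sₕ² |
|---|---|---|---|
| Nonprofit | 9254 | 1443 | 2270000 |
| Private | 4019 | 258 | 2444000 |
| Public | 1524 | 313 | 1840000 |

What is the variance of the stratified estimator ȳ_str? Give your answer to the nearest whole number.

1223

Var(ȳ_str) = Σₕ Wₕ²(1 − fₕ)sₕ²/nₕ with Wₕ = Nₕ/N, N = 14797.
Nonprofit: Wₕ = 0.62539704; term = 0.62539704²·(1 − 0.15593257)·2270000/1443 = 519.33586.
Private: Wₕ = 0.27160911; term = 0.27160911²·(1 − 0.06419507)·2444000/258 = 653.96648.
Public: Wₕ = 0.10299385; term = 0.10299385²·(1 − 0.20538058)·1840000/313 = 49.551322.
Sum = 1222.8537.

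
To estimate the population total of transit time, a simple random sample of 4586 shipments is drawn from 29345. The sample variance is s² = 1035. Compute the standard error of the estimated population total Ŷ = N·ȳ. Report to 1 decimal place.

Var(Ŷ) = N²·Var(ȳ) = N²·(1 − n/N)·s²/n.
f = 4586/29345 = 0.15627875; Var(ȳ) = 0.84372125·1035/4586 = 0.19041681.
Var(Ŷ) = 29345² · 0.19041681 = 1.6397344 × 10^8.
SE(Ŷ) = √(1.6397344 × 10^8) = 12805.2.

12805.2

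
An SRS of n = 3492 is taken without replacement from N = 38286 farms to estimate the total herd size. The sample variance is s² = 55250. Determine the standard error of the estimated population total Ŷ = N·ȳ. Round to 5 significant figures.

145180

Var(Ŷ) = N²·Var(ȳ) = N²·(1 − n/N)·s²/n.
f = 3492/38286 = 0.09120827; Var(ȳ) = 0.90879173·55250/3492 = 14.378792.
Var(Ŷ) = 38286² · 14.378792 = 2.1076689 × 10^10.
SE(Ŷ) = √(2.1076689 × 10^10) = 145180.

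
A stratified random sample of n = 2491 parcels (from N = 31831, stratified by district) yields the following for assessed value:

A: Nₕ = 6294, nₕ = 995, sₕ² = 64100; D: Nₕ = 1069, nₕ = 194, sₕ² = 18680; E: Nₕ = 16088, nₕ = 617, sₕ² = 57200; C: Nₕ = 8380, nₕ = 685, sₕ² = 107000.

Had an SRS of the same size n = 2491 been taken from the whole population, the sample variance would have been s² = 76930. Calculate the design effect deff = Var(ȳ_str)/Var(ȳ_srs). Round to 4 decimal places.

1.2269

Var(ȳ_str) = Σ Wₕ²(1−fₕ)sₕ²/nₕ with Wₕ = Nₕ/31831:
  A: (6294/31831)²·(1−995/6294)·64100/995 = 2.1205819
  D: (1069/31831)²·(1−194/1069)·18680/194 = 0.088891521
  E: (16088/31831)²·(1−617/16088)·57200/617 = 22.77355
  C: (8380/31831)²·(1−685/8380)·107000/685 = 9.9413482
  → Var(ȳ_str) = 34.924372.
Var(ȳ_srs) = (1 − 2491/31831)·76930/2491 = 28.466353.
deff = 34.924372 / 28.466353 = 1.2269.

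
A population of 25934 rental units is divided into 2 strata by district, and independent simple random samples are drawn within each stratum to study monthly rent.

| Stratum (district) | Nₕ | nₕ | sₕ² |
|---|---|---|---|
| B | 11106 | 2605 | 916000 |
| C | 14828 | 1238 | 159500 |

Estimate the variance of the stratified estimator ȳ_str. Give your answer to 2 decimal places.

Var(ȳ_str) = Σₕ Wₕ²(1 − fₕ)sₕ²/nₕ with Wₕ = Nₕ/N, N = 25934.
B: Wₕ = 0.42824092; term = 0.42824092²·(1 − 0.23455790)·916000/2605 = 49.360144.
C: Wₕ = 0.57175908; term = 0.57175908²·(1 − 0.08349069)·159500/1238 = 38.601401.
Sum = 87.961545.

87.96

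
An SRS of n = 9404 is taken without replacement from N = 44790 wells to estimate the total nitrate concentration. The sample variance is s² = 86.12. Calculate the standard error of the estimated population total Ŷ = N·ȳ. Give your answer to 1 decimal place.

Var(Ŷ) = N²·Var(ȳ) = N²·(1 − n/N)·s²/n.
f = 9404/44790 = 0.20995758; Var(ȳ) = 0.79004242·86.12/9404 = 0.0072350546.
Var(Ŷ) = 44790² · 0.0072350546 = 1.4514562 × 10^7.
SE(Ŷ) = √(1.4514562 × 10^7) = 3809.8.

3809.8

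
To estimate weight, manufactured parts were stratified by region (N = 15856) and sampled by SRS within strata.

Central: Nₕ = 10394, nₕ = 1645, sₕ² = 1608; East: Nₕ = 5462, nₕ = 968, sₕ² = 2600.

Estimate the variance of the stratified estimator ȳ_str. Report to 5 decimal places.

Var(ȳ_str) = Σₕ Wₕ²(1 − fₕ)sₕ²/nₕ with Wₕ = Nₕ/N, N = 15856.
Central: Wₕ = 0.65552472; term = 0.65552472²·(1 − 0.15826438)·1608/1645 = 0.35356885.
East: Wₕ = 0.34447528; term = 0.34447528²·(1 − 0.17722446)·2600/968 = 0.26223791.
Sum = 0.61580676.

0.61581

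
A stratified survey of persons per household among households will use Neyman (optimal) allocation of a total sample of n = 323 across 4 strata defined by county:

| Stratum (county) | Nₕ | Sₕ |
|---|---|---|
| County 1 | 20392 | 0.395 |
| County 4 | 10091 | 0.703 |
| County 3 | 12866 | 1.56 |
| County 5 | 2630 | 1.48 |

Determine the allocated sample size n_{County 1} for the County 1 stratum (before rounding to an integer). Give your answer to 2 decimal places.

66.52

Neyman allocation: nₕ = n·NₕSₕ / Σⱼ NⱼSⱼ.
Σ NⱼSⱼ = 20392·0.395 + 10091·0.703 + 12866·1.56 + 2630·1.48 = 39112.173.
n_{County 1} = 323·20392·0.395 / 39112.173 = 66.52.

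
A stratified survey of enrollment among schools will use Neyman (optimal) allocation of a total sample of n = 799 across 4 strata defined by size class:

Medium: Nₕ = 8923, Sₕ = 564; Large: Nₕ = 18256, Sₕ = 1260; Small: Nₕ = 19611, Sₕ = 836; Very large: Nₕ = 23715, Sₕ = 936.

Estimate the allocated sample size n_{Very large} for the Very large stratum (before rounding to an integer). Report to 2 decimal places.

Neyman allocation: nₕ = n·NₕSₕ / Σⱼ NⱼSⱼ.
Σ NⱼSⱼ = 8923·564 + 18256·1260 + 19611·836 + 23715·936 = 6.6627168 × 10^7.
n_{Very large} = 799·23715·936 / (6.6627168 × 10^7) = 266.19.

266.19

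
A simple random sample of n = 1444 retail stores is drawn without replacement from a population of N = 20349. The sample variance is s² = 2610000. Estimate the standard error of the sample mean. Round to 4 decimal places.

40.9783

Under SRS without replacement, Var(ȳ) = (1 − f)·s²/n with f = n/N = 1444/20349 = 0.07096172.
Var(ȳ) = (1 − 0.07096172)·2610000/1444 = 0.92903828·1807.4792 = 1679.2174.
SE(ȳ) = √(1679.2174) = 40.9783.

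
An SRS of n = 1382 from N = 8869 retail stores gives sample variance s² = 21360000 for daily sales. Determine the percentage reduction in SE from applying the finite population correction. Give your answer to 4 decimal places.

8.1209

f = n/N = 1382/8869 = 0.15582366.
SE_no-fpc = √(s²/n) = 124.3216; SE_fpc = √((1−f)s²/n) = 114.22553.
Ratio = √(1−f) = 0.91879070. Reduction = 100·(1 − 0.91879070) = 8.1209%.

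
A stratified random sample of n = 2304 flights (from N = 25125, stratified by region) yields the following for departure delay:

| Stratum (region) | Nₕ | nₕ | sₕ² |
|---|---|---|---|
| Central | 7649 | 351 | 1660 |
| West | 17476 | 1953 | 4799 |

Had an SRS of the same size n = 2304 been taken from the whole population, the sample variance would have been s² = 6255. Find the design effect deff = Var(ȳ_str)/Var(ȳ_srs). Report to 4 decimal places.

0.5978

Var(ȳ_str) = Σ Wₕ²(1−fₕ)sₕ²/nₕ with Wₕ = Nₕ/25125:
  Central: (7649/25125)²·(1−351/7649)·1660/351 = 0.41821283
  West: (17476/25125)²·(1−1953/17476)·4799/1953 = 1.055976
  → Var(ȳ_str) = 1.4741888.
Var(ȳ_srs) = (1 − 2304/25125)·6255/2304 = 2.4658885.
deff = 1.4741888 / 2.4658885 = 0.5978.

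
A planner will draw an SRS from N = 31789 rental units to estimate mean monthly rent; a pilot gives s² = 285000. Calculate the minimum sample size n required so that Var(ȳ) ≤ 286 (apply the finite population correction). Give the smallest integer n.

Without fpc, n₀ = s²/D = 285000/286 = 996.5035.
With fpc, (1 − n/N)·s²/n ≤ D requires n ≥ n₀/(1 + n₀/N) = 996.5035/(1 + 996.5035/31789) = 966.2151.
Rounding up, n = 967.

967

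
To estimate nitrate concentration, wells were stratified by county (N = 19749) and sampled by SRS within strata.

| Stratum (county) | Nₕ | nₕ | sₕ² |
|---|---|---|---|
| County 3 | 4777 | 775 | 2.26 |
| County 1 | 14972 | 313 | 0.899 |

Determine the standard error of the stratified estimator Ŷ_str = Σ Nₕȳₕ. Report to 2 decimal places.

828.33

Var(Ŷ_str) = Σₕ Nₕ²(1 − fₕ)sₕ²/nₕ.
County 3: 4777²·(1 − 775/4777)·2.26/775 = 55749.254.
County 1: 14972²·(1 − 313/14972)·0.899/313 = 630375.78.
Sum = 686125.03.
SE = √(686125.03) = 828.33.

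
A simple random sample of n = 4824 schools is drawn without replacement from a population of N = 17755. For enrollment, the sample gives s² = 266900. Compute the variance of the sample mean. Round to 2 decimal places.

40.30

Under SRS without replacement, Var(ȳ) = (1 − f)·s²/n with f = n/N = 4824/17755 = 0.27169811.
Var(ȳ) = (1 − 0.27169811)·266900/4824 = 0.72830189·55.327529 = 40.295144.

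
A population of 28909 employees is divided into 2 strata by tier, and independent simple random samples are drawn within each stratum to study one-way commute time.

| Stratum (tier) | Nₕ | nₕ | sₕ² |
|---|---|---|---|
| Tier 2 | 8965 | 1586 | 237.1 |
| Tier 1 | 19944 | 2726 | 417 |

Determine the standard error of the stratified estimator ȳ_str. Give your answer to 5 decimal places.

0.27329

Var(ȳ_str) = Σₕ Wₕ²(1 − fₕ)sₕ²/nₕ with Wₕ = Nₕ/N, N = 28909.
Tier 2: Wₕ = 0.31011104; term = 0.31011104²·(1 − 0.17691021)·237.1/1586 = 0.011833413.
Tier 1: Wₕ = 0.68988896; term = 0.68988896²·(1 − 0.13668271)·417/2726 = 0.062854885.
Sum = 0.074688298.
SE = √(0.074688298) = 0.27329.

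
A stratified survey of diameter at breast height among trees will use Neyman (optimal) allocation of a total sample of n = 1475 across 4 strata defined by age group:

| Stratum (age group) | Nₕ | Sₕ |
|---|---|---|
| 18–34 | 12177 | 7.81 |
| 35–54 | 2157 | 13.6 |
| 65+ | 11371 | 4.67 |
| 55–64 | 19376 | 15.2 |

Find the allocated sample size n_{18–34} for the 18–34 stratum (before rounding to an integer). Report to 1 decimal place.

Neyman allocation: nₕ = n·NₕSₕ / Σⱼ NⱼSⱼ.
Σ NⱼSⱼ = 12177·7.81 + 2157·13.6 + 11371·4.67 + 19376·15.2 = 472055.34.
n_{18–34} = 1475·12177·7.81 / 472055.34 = 297.2.

297.2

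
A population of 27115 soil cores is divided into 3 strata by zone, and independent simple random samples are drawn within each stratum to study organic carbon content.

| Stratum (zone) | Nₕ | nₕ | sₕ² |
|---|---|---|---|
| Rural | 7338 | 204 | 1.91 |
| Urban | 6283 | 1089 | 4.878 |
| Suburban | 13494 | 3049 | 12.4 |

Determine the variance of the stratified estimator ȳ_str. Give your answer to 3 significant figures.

0.00165

Var(ȳ_str) = Σₕ Wₕ²(1 − fₕ)sₕ²/nₕ with Wₕ = Nₕ/N, N = 27115.
Rural: Wₕ = 0.27062512; term = 0.27062512²·(1 − 0.02780049)·1.91/204 = 6.6664526 × 10^-4.
Urban: Wₕ = 0.23171676; term = 0.23171676²·(1 − 0.17332484)·4.878/1089 = 1.9882166 × 10^-4.
Suburban: Wₕ = 0.49765812; term = 0.49765812²·(1 − 0.22595228)·12.4/3049 = 7.7964014 × 10^-4.
Sum = 0.0016451071.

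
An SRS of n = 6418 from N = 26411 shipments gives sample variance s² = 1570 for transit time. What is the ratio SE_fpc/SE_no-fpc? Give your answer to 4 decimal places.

f = n/N = 6418/26411 = 0.24300481.
SE_no-fpc = √(s²/n) = 0.49459528; SE_fpc = √((1−f)s²/n) = 0.43032495.
Ratio = √(1−f) = 0.87005471.

0.8701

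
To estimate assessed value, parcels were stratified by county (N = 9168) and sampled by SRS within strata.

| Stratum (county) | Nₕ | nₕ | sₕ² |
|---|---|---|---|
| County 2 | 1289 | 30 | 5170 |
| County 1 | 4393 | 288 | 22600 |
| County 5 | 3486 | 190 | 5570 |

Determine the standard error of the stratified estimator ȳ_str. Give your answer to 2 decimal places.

4.92

Var(ȳ_str) = Σₕ Wₕ²(1 − fₕ)sₕ²/nₕ with Wₕ = Nₕ/N, N = 9168.
County 2: Wₕ = 0.14059773; term = 0.14059773²·(1 − 0.02327386)·5170/30 = 3.3273518.
County 1: Wₕ = 0.47916667; term = 0.47916667²·(1 − 0.06555884)·22600/288 = 16.836085.
County 5: Wₕ = 0.38023560; term = 0.38023560²·(1 − 0.05450373)·5570/190 = 4.0074395.
Sum = 24.170876.
SE = √(24.170876) = 4.92.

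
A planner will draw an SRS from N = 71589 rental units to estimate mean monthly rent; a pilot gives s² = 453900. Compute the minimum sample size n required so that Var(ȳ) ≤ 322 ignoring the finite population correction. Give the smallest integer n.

1410

Without fpc, n₀ = s²/D = 453900/322 = 1409.6273.
Rounding up, n = 1410.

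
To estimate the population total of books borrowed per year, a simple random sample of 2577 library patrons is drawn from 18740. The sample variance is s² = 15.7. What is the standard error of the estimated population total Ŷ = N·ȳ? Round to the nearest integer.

Var(Ŷ) = N²·Var(ȳ) = N²·(1 − n/N)·s²/n.
f = 2577/18740 = 0.13751334; Var(ȳ) = 0.86248666·15.7/2577 = 0.0052545753.
Var(Ŷ) = 18740² · 0.0052545753 = 1.8453417 × 10^6.
SE(Ŷ) = √(1.8453417 × 10^6) = 1358.

1358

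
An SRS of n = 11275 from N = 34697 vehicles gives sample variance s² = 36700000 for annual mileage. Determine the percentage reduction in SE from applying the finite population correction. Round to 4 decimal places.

f = n/N = 11275/34697 = 0.32495605.
SE_no-fpc = √(s²/n) = 57.05251; SE_fpc = √((1−f)s²/n) = 46.874946.
Ratio = √(1−f) = 0.82161058. Reduction = 100·(1 − 0.82161058) = 17.8389%.

17.8389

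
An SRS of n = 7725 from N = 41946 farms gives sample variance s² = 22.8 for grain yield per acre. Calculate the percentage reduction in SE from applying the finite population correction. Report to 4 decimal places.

9.6764

f = n/N = 7725/41946 = 0.18416536.
SE_no-fpc = √(s²/n) = 0.054327307; SE_fpc = √((1−f)s²/n) = 0.049070361.
Ratio = √(1−f) = 0.90323565. Reduction = 100·(1 − 0.90323565) = 9.6764%.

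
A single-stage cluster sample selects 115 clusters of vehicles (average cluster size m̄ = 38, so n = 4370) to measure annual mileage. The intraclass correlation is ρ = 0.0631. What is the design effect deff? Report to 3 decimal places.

3.335

deff = 1 + (38 − 1)·0.0631 = 1 + 2.3347 = 3.3347.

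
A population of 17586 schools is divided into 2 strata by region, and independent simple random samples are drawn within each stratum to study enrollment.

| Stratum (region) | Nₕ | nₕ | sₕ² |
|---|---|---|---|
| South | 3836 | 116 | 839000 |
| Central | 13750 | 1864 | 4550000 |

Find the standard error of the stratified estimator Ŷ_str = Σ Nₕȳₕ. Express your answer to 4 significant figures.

Var(Ŷ_str) = Σₕ Nₕ²(1 − fₕ)sₕ²/nₕ.
South: 3836²·(1 − 116/3836)·839000/116 = 1.0321089 × 10^11.
Central: 13750²·(1 − 1864/13750)·4550000/1864 = 3.9893663 × 10^11.
Sum = 5.0214752 × 10^11.
SE = √(5.0214752 × 10^11) = 708600.

708600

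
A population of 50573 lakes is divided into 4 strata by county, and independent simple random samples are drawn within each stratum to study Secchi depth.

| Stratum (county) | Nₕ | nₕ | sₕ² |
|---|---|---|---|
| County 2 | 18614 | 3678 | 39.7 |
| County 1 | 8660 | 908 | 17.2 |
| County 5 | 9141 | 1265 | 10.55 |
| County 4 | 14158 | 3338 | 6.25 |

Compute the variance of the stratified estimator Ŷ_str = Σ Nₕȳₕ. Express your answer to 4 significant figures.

5.160 × 10^6

Var(Ŷ_str) = Σₕ Nₕ²(1 − fₕ)sₕ²/nₕ.
County 2: 18614²·(1 − 3678/18614)·39.7/3678 = 3.0009088 × 10^6.
County 1: 8660²·(1 − 908/8660)·17.2/908 = 1.2716695 × 10^6.
County 5: 9141²·(1 − 1265/9141)·10.55/1265 = 600428.57.
County 4: 14158²·(1 − 3338/14158)·6.25/3338 = 286828.86.
Sum = 5.1598357 × 10^6.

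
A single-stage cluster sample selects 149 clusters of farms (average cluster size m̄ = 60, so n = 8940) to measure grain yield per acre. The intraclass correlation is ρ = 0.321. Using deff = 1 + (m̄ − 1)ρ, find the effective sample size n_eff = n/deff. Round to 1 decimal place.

448.4

deff = 1 + (60 − 1)·0.321 = 1 + 18.939 = 19.939.
n_eff = 8940 / 19.939 = 448.4.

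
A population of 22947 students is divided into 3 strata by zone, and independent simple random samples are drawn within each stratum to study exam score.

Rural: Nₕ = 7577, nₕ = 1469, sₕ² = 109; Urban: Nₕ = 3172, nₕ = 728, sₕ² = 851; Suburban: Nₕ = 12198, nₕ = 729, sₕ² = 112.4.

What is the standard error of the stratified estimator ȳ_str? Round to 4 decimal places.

0.2544

Var(ȳ_str) = Σₕ Wₕ²(1 − fₕ)sₕ²/nₕ with Wₕ = Nₕ/N, N = 22947.
Rural: Wₕ = 0.33019567; term = 0.33019567²·(1 − 0.19387620)·109/1469 = 0.0065215253.
Urban: Wₕ = 0.13823158; term = 0.13823158²·(1 − 0.22950820)·851/728 = 0.017209994.
Suburban: Wₕ = 0.53157275; term = 0.53157275²·(1 − 0.05976390)·112.4/729 = 0.040963885.
Sum = 0.064695404.
SE = √(0.064695404) = 0.2544.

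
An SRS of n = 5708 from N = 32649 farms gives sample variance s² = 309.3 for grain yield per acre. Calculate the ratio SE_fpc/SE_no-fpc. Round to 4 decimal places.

0.9084

f = n/N = 5708/32649 = 0.17482924.
SE_no-fpc = √(s²/n) = 0.23278124; SE_fpc = √((1−f)s²/n) = 0.21145594.
Ratio = √(1−f) = 0.90838910.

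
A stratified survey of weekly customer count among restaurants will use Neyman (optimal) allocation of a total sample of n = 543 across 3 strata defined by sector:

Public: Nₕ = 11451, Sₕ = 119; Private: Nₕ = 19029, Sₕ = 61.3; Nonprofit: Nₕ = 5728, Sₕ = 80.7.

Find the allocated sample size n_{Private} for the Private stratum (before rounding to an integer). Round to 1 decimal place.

Neyman allocation: nₕ = n·NₕSₕ / Σⱼ NⱼSⱼ.
Σ NⱼSⱼ = 11451·119 + 19029·61.3 + 5728·80.7 = 2.9913963 × 10^6.
n_{Private} = 543·19029·61.3 / (2.9913963 × 10^6) = 211.7.

211.7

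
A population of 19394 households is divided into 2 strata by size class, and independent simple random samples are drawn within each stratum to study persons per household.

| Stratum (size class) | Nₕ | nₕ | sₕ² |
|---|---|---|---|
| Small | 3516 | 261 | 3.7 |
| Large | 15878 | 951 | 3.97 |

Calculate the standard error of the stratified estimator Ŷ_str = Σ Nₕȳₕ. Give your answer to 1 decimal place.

1073.2

Var(Ŷ_str) = Σₕ Nₕ²(1 − fₕ)sₕ²/nₕ.
Small: 3516²·(1 − 261/3516)·3.7/261 = 162241.17.
Large: 15878²·(1 − 951/15878)·3.97/951 = 989414.61.
Sum = 1.1516558 × 10^6.
SE = √(1.1516558 × 10^6) = 1073.2.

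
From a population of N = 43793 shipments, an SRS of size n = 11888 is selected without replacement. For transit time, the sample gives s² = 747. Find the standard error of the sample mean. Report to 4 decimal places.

0.2140

Under SRS without replacement, Var(ȳ) = (1 − f)·s²/n with f = n/N = 11888/43793 = 0.27145891.
Var(ȳ) = (1 − 0.27145891)·747/11888 = 0.72854109·0.062836474 = 0.045778953.
SE(ȳ) = √(0.045778953) = 0.2140.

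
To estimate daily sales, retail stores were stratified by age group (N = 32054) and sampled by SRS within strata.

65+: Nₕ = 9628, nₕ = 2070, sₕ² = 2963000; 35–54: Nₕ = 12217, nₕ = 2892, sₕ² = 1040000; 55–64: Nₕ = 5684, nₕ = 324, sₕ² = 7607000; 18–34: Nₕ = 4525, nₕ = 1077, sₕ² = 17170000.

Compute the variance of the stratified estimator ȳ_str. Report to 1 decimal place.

1079.5

Var(ȳ_str) = Σₕ Wₕ²(1 − fₕ)sₕ²/nₕ with Wₕ = Nₕ/N, N = 32054.
65+: Wₕ = 0.30036813; term = 0.30036813²·(1 − 0.21499792)·2963000/2070 = 101.37709.
35–54: Wₕ = 0.38113808; term = 0.38113808²·(1 − 0.23671933)·1040000/2892 = 39.873467.
55–64: Wₕ = 0.17732576; term = 0.17732576²·(1 − 0.05700211)·7607000/324 = 696.18202.
18–34: Wₕ = 0.14116803; term = 0.14116803²·(1 − 0.23801105)·17170000/1077 = 242.08951.
Sum = 1079.5221.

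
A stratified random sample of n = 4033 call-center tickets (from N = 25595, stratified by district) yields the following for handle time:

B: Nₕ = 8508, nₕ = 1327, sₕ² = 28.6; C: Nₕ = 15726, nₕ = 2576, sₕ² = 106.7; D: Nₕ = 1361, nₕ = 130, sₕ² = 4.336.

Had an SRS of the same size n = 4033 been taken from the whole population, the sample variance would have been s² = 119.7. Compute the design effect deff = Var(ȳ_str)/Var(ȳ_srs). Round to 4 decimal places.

Var(ȳ_str) = Σ Wₕ²(1−fₕ)sₕ²/nₕ with Wₕ = Nₕ/25595:
  B: (8508/25595)²·(1−1327/8508)·28.6/1327 = 0.0020100055
  C: (15726/25595)²·(1−2576/15726)·106.7/2576 = 0.01307532
  D: (1361/25595)²·(1−130/1361)·4.336/130 = 8.530055 × 10^-5
  → Var(ȳ_str) = 0.015170626.
Var(ȳ_srs) = (1 − 4033/25595)·119.7/4033 = 0.025003444.
deff = 0.015170626 / 0.025003444 = 0.6067.

0.6067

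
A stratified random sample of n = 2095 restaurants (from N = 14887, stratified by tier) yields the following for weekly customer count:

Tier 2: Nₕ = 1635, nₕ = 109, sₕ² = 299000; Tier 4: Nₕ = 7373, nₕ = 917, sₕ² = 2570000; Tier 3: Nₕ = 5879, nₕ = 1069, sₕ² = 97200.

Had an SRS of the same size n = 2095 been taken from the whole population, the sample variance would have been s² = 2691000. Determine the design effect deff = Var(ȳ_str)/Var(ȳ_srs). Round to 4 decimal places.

0.5839

Var(ȳ_str) = Σ Wₕ²(1−fₕ)sₕ²/nₕ with Wₕ = Nₕ/14887:
  Tier 2: (1635/14887)²·(1−109/1635)·299000/109 = 30.8818
  Tier 4: (7373/14887)²·(1−917/7373)·2570000/917 = 601.94549
  Tier 3: (5879/14887)²·(1−1069/5879)·97200/1069 = 11.601729
  → Var(ȳ_str) = 644.42902.
Var(ȳ_srs) = (1 − 2095/14887)·2691000/2095 = 1103.7251.
deff = 644.42902 / 1103.7251 = 0.5839.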